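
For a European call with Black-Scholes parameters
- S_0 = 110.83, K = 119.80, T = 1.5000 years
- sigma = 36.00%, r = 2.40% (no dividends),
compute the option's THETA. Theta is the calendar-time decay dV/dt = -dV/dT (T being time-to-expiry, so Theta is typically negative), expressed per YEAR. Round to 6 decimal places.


Answer: Theta = -7.490742

Derivation:
d1 = 0.1255903517; d2 = -0.3153178020
phi(d1) = 0.3958084086; exp(-qT) = 1.0000000000; exp(-rT) = 0.9646402935
Theta = -S*exp(-qT)*phi(d1)*sigma/(2*sqrt(T)) - r*K*exp(-rT)*N(d2) + q*S*exp(-qT)*N(d1)
N(d1) = 0.5499718997; N(d2) = 0.3762601850; sqrt(T) = 1.2247448714
Term 1 = -110.8300 * 1.0000000000 * 0.3958084086 * 0.3600 / (2 * 1.2247448714) = -6.4471715301
Term 2 = -0.0240 * 119.8000 * 0.9646402935 * 0.3762601850 = -1.0435703301
Term 3 = 0 (no dividend yield, q = 0)
Theta = -6.4471715301 + (-1.0435703301) + (0.0000000000) = -7.490742


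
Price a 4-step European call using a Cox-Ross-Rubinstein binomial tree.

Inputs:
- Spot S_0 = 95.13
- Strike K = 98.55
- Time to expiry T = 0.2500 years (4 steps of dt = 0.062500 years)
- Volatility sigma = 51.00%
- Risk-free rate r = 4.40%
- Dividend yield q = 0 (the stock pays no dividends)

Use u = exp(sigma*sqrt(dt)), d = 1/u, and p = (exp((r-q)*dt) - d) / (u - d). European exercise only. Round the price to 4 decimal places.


Answer: Price = V(0,0) = 8.5988

Derivation:
dt = T/N = 0.062500
u = exp(sigma*sqrt(dt)) = 1.135985; d = 1/u = 0.880293
p = (exp((r-q)*dt) - d) / (u - d) = 0.478938
Discount per step: exp(-r*dt) = 0.997254
Stock lattice S(k, i) with i counting down-moves:
  k=0: S(0,0) = 95.1300
  k=1: S(1,0) = 108.0662; S(1,1) = 83.7423
  k=2: S(2,0) = 122.7616; S(2,1) = 95.1300; S(2,2) = 73.7178
  k=3: S(3,0) = 139.4553; S(3,1) = 108.0662; S(3,2) = 83.7423; S(3,3) = 64.8933
  k=4: S(4,0) = 158.4192; S(4,1) = 122.7616; S(4,2) = 95.1300; S(4,3) = 73.7178; S(4,4) = 57.1251
Terminal payoffs V(N, i) = max(S_T - K, 0):
  V(4,0) = 59.869151; V(4,1) = 24.211614; V(4,2) = 0.000000; V(4,3) = 0.000000; V(4,4) = 0.000000
Backward induction: V(k, i) = exp(-r*dt) * [p * V(k+1, i) + (1-p) * V(k+1, i+1)].
  V(3,0) = exp(-r*dt) * [p*59.869151 + (1-p)*24.211614] = 41.175976
  V(3,1) = exp(-r*dt) * [p*24.211614 + (1-p)*0.000000] = 11.564019
  V(3,2) = exp(-r*dt) * [p*0.000000 + (1-p)*0.000000] = 0.000000
  V(3,3) = exp(-r*dt) * [p*0.000000 + (1-p)*0.000000] = 0.000000
  V(2,0) = exp(-r*dt) * [p*41.175976 + (1-p)*11.564019] = 25.675607
  V(2,1) = exp(-r*dt) * [p*11.564019 + (1-p)*0.000000] = 5.523239
  V(2,2) = exp(-r*dt) * [p*0.000000 + (1-p)*0.000000] = 0.000000
  V(1,0) = exp(-r*dt) * [p*25.675607 + (1-p)*5.523239] = 15.133301
  V(1,1) = exp(-r*dt) * [p*5.523239 + (1-p)*0.000000] = 2.638025
  V(0,0) = exp(-r*dt) * [p*15.133301 + (1-p)*2.638025] = 8.598809


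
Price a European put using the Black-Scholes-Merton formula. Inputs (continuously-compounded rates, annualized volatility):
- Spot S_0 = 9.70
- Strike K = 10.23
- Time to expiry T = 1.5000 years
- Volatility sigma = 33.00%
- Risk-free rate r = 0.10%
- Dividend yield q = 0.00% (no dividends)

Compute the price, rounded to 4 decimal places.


Answer: Price = 1.8648

Derivation:
d1 = (ln(S/K) + (r - q + 0.5*sigma^2) * T) / (sigma * sqrt(T)) = 0.07416834
d2 = d1 - sigma * sqrt(T) = -0.32999747
exp(-rT) = 0.99850112; exp(-qT) = 1.00000000
P = K * exp(-rT) * N(-d2) - S_0 * exp(-qT) * N(-d1)
N(-d1) = 0.47043822; N(-d2) = 0.62929906
P = 10.2300 * 0.99850112 * 0.62929906 - 9.7000 * 1.00000000 * 0.47043822 = 1.8648


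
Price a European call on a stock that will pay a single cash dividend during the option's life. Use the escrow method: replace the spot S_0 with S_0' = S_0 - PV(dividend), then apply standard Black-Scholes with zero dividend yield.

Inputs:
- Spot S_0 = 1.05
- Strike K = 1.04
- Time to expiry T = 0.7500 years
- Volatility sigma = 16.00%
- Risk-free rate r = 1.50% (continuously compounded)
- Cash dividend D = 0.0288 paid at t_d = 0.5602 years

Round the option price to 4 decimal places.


PV(D) = D * exp(-r * t_d) = 0.0288 * 0.99163221 = 0.02855901
S_0' = S_0 - PV(D) = 1.0500 - 0.02855901 = 1.02144099
d1 = (ln(S_0'/K) + (r + sigma^2/2)*T) / (sigma*sqrt(T)) = 0.02052231
d2 = d1 - sigma*sqrt(T) = -0.11804175
exp(-rT) = 0.98881304
N(d1) = 0.50818664; N(d2) = 0.45301729
C = S_0' * N(d1) - K * exp(-rT) * N(d2) = 1.02144099 * 0.50818664 - 1.0400 * 0.98881304 * 0.45301729 = 0.0532

Answer: Price = 0.0532


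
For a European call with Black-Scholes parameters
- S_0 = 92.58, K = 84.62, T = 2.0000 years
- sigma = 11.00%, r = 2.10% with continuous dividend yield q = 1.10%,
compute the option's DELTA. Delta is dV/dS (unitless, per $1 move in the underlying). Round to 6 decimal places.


Answer: Delta = 0.766507

Derivation:
d1 = 0.7842617111; d2 = 0.6286982192
phi(d1) = 0.2933256807; exp(-qT) = 0.9782402351; exp(-rT) = 0.9588697806
N(d1) = 0.7835567193
Delta = exp(-qT) * N(d1) = 0.9782402351 * 0.7835567193 = 0.766507


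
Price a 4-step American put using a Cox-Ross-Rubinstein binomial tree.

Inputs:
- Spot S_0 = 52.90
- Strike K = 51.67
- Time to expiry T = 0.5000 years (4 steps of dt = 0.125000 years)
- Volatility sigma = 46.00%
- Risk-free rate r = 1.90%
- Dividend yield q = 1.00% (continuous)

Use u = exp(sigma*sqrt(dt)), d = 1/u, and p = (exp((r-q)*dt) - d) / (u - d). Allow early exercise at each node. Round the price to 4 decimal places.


dt = T/N = 0.125000
u = exp(sigma*sqrt(dt)) = 1.176607; d = 1/u = 0.849902
p = (exp((r-q)*dt) - d) / (u - d) = 0.462876
Discount per step: exp(-r*dt) = 0.997628
Stock lattice S(k, i) with i counting down-moves:
  k=0: S(0,0) = 52.9000
  k=1: S(1,0) = 62.2425; S(1,1) = 44.9598
  k=2: S(2,0) = 73.2349; S(2,1) = 52.9000; S(2,2) = 38.2114
  k=3: S(3,0) = 86.1687; S(3,1) = 62.2425; S(3,2) = 44.9598; S(3,3) = 32.4759
  k=4: S(4,0) = 101.3867; S(4,1) = 73.2349; S(4,2) = 52.9000; S(4,3) = 38.2114; S(4,4) = 27.6014
Terminal payoffs V(N, i) = max(K - S_T, 0):
  V(4,0) = 0.000000; V(4,1) = 0.000000; V(4,2) = 0.000000; V(4,3) = 13.458588; V(4,4) = 24.068639
Backward induction: V(k, i) = exp(-r*dt) * [p * V(k+1, i) + (1-p) * V(k+1, i+1)]; then take max(V_cont, immediate exercise) for American.
  V(3,0) = exp(-r*dt) * [p*0.000000 + (1-p)*0.000000] = 0.000000; exercise = 0.000000; V(3,0) = max -> 0.000000
  V(3,1) = exp(-r*dt) * [p*0.000000 + (1-p)*0.000000] = 0.000000; exercise = 0.000000; V(3,1) = max -> 0.000000
  V(3,2) = exp(-r*dt) * [p*0.000000 + (1-p)*13.458588] = 7.211780; exercise = 6.710199; V(3,2) = max -> 7.211780
  V(3,3) = exp(-r*dt) * [p*13.458588 + (1-p)*24.068639] = 19.112054; exercise = 19.194055; V(3,3) = max -> 19.194055
  V(2,0) = exp(-r*dt) * [p*0.000000 + (1-p)*0.000000] = 0.000000; exercise = 0.000000; V(2,0) = max -> 0.000000
  V(2,1) = exp(-r*dt) * [p*0.000000 + (1-p)*7.211780] = 3.864430; exercise = 0.000000; V(2,1) = max -> 3.864430
  V(2,2) = exp(-r*dt) * [p*7.211780 + (1-p)*19.194055] = 13.615371; exercise = 13.458588; V(2,2) = max -> 13.615371
  V(1,0) = exp(-r*dt) * [p*0.000000 + (1-p)*3.864430] = 2.070754; exercise = 0.000000; V(1,0) = max -> 2.070754
  V(1,1) = exp(-r*dt) * [p*3.864430 + (1-p)*13.615371] = 9.080302; exercise = 6.710199; V(1,1) = max -> 9.080302
  V(0,0) = exp(-r*dt) * [p*2.070754 + (1-p)*9.080302] = 5.821906; exercise = 0.000000; V(0,0) = max -> 5.821906

Answer: Price = V(0,0) = 5.8219


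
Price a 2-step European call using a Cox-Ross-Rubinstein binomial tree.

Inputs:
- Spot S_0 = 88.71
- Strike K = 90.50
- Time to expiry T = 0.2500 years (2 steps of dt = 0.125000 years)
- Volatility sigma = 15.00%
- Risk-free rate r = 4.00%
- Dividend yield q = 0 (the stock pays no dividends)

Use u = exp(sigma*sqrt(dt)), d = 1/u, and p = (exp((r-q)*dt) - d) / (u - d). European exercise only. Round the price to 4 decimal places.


Answer: Price = V(0,0) = 2.2968

Derivation:
dt = T/N = 0.125000
u = exp(sigma*sqrt(dt)) = 1.054464; d = 1/u = 0.948349
p = (exp((r-q)*dt) - d) / (u - d) = 0.533981
Discount per step: exp(-r*dt) = 0.995012
Stock lattice S(k, i) with i counting down-moves:
  k=0: S(0,0) = 88.7100
  k=1: S(1,0) = 93.5415; S(1,1) = 84.1280
  k=2: S(2,0) = 98.6362; S(2,1) = 88.7100; S(2,2) = 79.7827
Terminal payoffs V(N, i) = max(S_T - K, 0):
  V(2,0) = 8.136230; V(2,1) = 0.000000; V(2,2) = 0.000000
Backward induction: V(k, i) = exp(-r*dt) * [p * V(k+1, i) + (1-p) * V(k+1, i+1)].
  V(1,0) = exp(-r*dt) * [p*8.136230 + (1-p)*0.000000] = 4.322925
  V(1,1) = exp(-r*dt) * [p*0.000000 + (1-p)*0.000000] = 0.000000
  V(0,0) = exp(-r*dt) * [p*4.322925 + (1-p)*0.000000] = 2.296848


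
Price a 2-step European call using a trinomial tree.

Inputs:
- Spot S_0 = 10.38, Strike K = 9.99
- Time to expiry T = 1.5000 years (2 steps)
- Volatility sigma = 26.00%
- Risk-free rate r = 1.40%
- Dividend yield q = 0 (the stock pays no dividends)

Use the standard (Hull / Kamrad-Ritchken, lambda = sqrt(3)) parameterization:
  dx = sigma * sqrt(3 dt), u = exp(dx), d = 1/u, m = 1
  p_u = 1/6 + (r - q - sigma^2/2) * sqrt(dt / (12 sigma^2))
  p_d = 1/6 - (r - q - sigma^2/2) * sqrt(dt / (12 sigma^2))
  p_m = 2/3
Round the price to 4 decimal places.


Answer: Price = V(0,0) = 1.4902

Derivation:
dt = T/N = 0.750000; dx = sigma*sqrt(3*dt) = 0.390000
u = exp(dx) = 1.476981; d = 1/u = 0.677057
p_u = 0.147628, p_m = 0.666667, p_d = 0.185705
Discount per step: exp(-r*dt) = 0.989555
Stock lattice S(k, j) with j the centered position index:
  k=0: S(0,+0) = 10.3800
  k=1: S(1,-1) = 7.0279; S(1,+0) = 10.3800; S(1,+1) = 15.3311
  k=2: S(2,-2) = 4.7583; S(2,-1) = 7.0279; S(2,+0) = 10.3800; S(2,+1) = 15.3311; S(2,+2) = 22.6437
Terminal payoffs V(N, j) = max(S_T - K, 0):
  V(2,-2) = 0.000000; V(2,-1) = 0.000000; V(2,+0) = 0.390000; V(2,+1) = 5.341061; V(2,+2) = 12.653682
Backward induction: V(k, j) = exp(-r*dt) * [p_u * V(k+1, j+1) + p_m * V(k+1, j) + p_d * V(k+1, j-1)]
  V(1,-1) = exp(-r*dt) * [p_u*0.390000 + p_m*0.000000 + p_d*0.000000] = 0.056974
  V(1,+0) = exp(-r*dt) * [p_u*5.341061 + p_m*0.390000 + p_d*0.000000] = 1.037540
  V(1,+1) = exp(-r*dt) * [p_u*12.653682 + p_m*5.341061 + p_d*0.390000] = 5.443712
  V(0,+0) = exp(-r*dt) * [p_u*5.443712 + p_m*1.037540 + p_d*0.056974] = 1.490189


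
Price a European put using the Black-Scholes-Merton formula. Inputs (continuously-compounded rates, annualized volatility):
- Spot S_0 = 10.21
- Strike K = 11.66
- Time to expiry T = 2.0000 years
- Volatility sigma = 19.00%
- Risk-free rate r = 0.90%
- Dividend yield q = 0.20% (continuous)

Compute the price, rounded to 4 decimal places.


Answer: Price = 1.9070

Derivation:
d1 = (ln(S/K) + (r - q + 0.5*sigma^2) * T) / (sigma * sqrt(T)) = -0.30776469
d2 = d1 - sigma * sqrt(T) = -0.57646526
exp(-rT) = 0.98216103; exp(-qT) = 0.99600799
P = K * exp(-rT) * N(-d2) - S_0 * exp(-qT) * N(-d1)
N(-d1) = 0.62086930; N(-d2) = 0.71784963
P = 11.6600 * 0.98216103 * 0.71784963 - 10.2100 * 0.99600799 * 0.62086930 = 1.9070


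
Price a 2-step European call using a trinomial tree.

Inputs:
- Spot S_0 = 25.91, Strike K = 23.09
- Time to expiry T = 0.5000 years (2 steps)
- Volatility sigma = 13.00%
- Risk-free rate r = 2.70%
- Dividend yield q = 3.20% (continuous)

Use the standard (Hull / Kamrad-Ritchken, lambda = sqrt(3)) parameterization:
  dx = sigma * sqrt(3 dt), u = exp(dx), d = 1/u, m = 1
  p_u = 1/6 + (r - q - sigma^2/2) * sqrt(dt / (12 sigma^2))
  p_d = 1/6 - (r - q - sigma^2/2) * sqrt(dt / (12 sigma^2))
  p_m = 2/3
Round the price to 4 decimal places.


Answer: Price = V(0,0) = 2.7963

Derivation:
dt = T/N = 0.250000; dx = sigma*sqrt(3*dt) = 0.112583
u = exp(dx) = 1.119165; d = 1/u = 0.893523
p_u = 0.151733, p_m = 0.666667, p_d = 0.181600
Discount per step: exp(-r*dt) = 0.993273
Stock lattice S(k, j) with j the centered position index:
  k=0: S(0,+0) = 25.9100
  k=1: S(1,-1) = 23.1512; S(1,+0) = 25.9100; S(1,+1) = 28.9976
  k=2: S(2,-2) = 20.6861; S(2,-1) = 23.1512; S(2,+0) = 25.9100; S(2,+1) = 28.9976; S(2,+2) = 32.4531
Terminal payoffs V(N, j) = max(S_T - K, 0):
  V(2,-2) = 0.000000; V(2,-1) = 0.061179; V(2,+0) = 2.820000; V(2,+1) = 5.907578; V(2,+2) = 9.363088
Backward induction: V(k, j) = exp(-r*dt) * [p_u * V(k+1, j+1) + p_m * V(k+1, j) + p_d * V(k+1, j-1)]
  V(1,-1) = exp(-r*dt) * [p_u*2.820000 + p_m*0.061179 + p_d*0.000000] = 0.465521
  V(1,+0) = exp(-r*dt) * [p_u*5.907578 + p_m*2.820000 + p_d*0.061179] = 2.768734
  V(1,+1) = exp(-r*dt) * [p_u*9.363088 + p_m*5.907578 + p_d*2.820000] = 5.831692
  V(0,+0) = exp(-r*dt) * [p_u*5.831692 + p_m*2.768734 + p_d*0.465521] = 2.796284


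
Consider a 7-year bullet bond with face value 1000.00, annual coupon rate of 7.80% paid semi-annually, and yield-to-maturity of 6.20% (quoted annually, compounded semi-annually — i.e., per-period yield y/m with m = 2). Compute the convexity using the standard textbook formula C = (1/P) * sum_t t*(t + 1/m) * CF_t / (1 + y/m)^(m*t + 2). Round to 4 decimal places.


Answer: Convexity = 36.3757

Derivation:
Coupon per period c = face * coupon_rate / m = 39.000000
Periods per year m = 2; per-period yield y/m = 0.031000
Number of cashflows N = 14
Cashflows (t years, CF_t, discount factor 1/(1+y/m)^(m*t), PV):
  t = 0.5000: CF_t = 39.000000, DF = 0.969932, PV = 37.827352
  t = 1.0000: CF_t = 39.000000, DF = 0.940768, PV = 36.689963
  t = 1.5000: CF_t = 39.000000, DF = 0.912481, PV = 35.586773
  t = 2.0000: CF_t = 39.000000, DF = 0.885045, PV = 34.516754
  t = 2.5000: CF_t = 39.000000, DF = 0.858434, PV = 33.478908
  t = 3.0000: CF_t = 39.000000, DF = 0.832622, PV = 32.472267
  t = 3.5000: CF_t = 39.000000, DF = 0.807587, PV = 31.495895
  t = 4.0000: CF_t = 39.000000, DF = 0.783305, PV = 30.548879
  t = 4.5000: CF_t = 39.000000, DF = 0.759752, PV = 29.630339
  t = 5.0000: CF_t = 39.000000, DF = 0.736908, PV = 28.739417
  t = 5.5000: CF_t = 39.000000, DF = 0.714751, PV = 27.875283
  t = 6.0000: CF_t = 39.000000, DF = 0.693260, PV = 27.037132
  t = 6.5000: CF_t = 39.000000, DF = 0.672415, PV = 26.224182
  t = 7.0000: CF_t = 1039.000000, DF = 0.652197, PV = 677.632510
Price P = sum_t PV_t = 1089.755656
Convexity numerator sum_t t*(t + 1/m) * CF_t / (1+y/m)^(m*t + 2):
  t = 0.5000: term = 17.793387
  t = 1.0000: term = 51.775131
  t = 1.5000: term = 100.436723
  t = 2.0000: term = 162.361337
  t = 2.5000: term = 236.219210
  t = 3.0000: term = 320.763234
  t = 3.5000: term = 414.824745
  t = 4.0000: term = 517.309506
  t = 4.5000: term = 627.193873
  t = 5.0000: term = 743.521134
  t = 5.5000: term = 865.398022
  t = 6.0000: term = 991.991384
  t = 6.5000: term = 1122.525006
  t = 7.0000: term = 33468.496760
Convexity = (1/P) * sum = 39640.609453 / 1089.755656 = 36.375686


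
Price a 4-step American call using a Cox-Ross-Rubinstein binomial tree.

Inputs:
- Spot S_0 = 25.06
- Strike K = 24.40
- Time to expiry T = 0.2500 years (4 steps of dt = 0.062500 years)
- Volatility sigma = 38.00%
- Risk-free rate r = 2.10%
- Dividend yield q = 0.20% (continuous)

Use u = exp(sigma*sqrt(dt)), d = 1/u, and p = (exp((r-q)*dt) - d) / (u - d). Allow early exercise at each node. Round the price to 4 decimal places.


dt = T/N = 0.062500
u = exp(sigma*sqrt(dt)) = 1.099659; d = 1/u = 0.909373
p = (exp((r-q)*dt) - d) / (u - d) = 0.482512
Discount per step: exp(-r*dt) = 0.998688
Stock lattice S(k, i) with i counting down-moves:
  k=0: S(0,0) = 25.0600
  k=1: S(1,0) = 27.5575; S(1,1) = 22.7889
  k=2: S(2,0) = 30.3038; S(2,1) = 25.0600; S(2,2) = 20.7236
  k=3: S(3,0) = 33.3238; S(3,1) = 27.5575; S(3,2) = 22.7889; S(3,3) = 18.8455
  k=4: S(4,0) = 36.6449; S(4,1) = 30.3038; S(4,2) = 25.0600; S(4,3) = 20.7236; S(4,4) = 17.1376
Terminal payoffs V(N, i) = max(S_T - K, 0):
  V(4,0) = 12.244852; V(4,1) = 5.903795; V(4,2) = 0.660000; V(4,3) = 0.000000; V(4,4) = 0.000000
Backward induction: V(k, i) = exp(-r*dt) * [p * V(k+1, i) + (1-p) * V(k+1, i+1)]; then take max(V_cont, immediate exercise) for American.
  V(3,0) = exp(-r*dt) * [p*12.244852 + (1-p)*5.903795] = 8.951675; exercise = 8.923836; V(3,0) = max -> 8.951675
  V(3,1) = exp(-r*dt) * [p*5.903795 + (1-p)*0.660000] = 3.186010; exercise = 3.157451; V(3,1) = max -> 3.186010
  V(3,2) = exp(-r*dt) * [p*0.660000 + (1-p)*0.000000] = 0.318040; exercise = 0.000000; V(3,2) = max -> 0.318040
  V(3,3) = exp(-r*dt) * [p*0.000000 + (1-p)*0.000000] = 0.000000; exercise = 0.000000; V(3,3) = max -> 0.000000
  V(2,0) = exp(-r*dt) * [p*8.951675 + (1-p)*3.186010] = 5.960186; exercise = 5.903795; V(2,0) = max -> 5.960186
  V(2,1) = exp(-r*dt) * [p*3.186010 + (1-p)*0.318040] = 1.699639; exercise = 0.660000; V(2,1) = max -> 1.699639
  V(2,2) = exp(-r*dt) * [p*0.318040 + (1-p)*0.000000] = 0.153257; exercise = 0.000000; V(2,2) = max -> 0.153257
  V(1,0) = exp(-r*dt) * [p*5.960186 + (1-p)*1.699639] = 3.750479; exercise = 3.157451; V(1,0) = max -> 3.750479
  V(1,1) = exp(-r*dt) * [p*1.699639 + (1-p)*0.153257] = 0.898225; exercise = 0.000000; V(1,1) = max -> 0.898225
  V(0,0) = exp(-r*dt) * [p*3.750479 + (1-p)*0.898225] = 2.271489; exercise = 0.660000; V(0,0) = max -> 2.271489

Answer: Price = V(0,0) = 2.2715


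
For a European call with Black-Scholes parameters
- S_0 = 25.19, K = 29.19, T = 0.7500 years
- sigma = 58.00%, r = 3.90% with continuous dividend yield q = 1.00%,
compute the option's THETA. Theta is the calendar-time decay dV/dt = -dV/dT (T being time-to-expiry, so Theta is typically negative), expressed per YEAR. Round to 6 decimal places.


Answer: Theta = -3.555528

Derivation:
d1 = 0.0010370515; d2 = -0.5012576827
phi(d1) = 0.3989420659; exp(-qT) = 0.9925280548; exp(-rT) = 0.9711736407
Theta = -S*exp(-qT)*phi(d1)*sigma/(2*sqrt(T)) - r*K*exp(-rT)*N(d2) + q*S*exp(-qT)*N(d1)
N(d1) = 0.5004137236; N(d2) = 0.3080948916; sqrt(T) = 0.8660254038
Term 1 = -25.1900 * 0.9925280548 * 0.3989420659 * 0.5800 / (2 * 0.8660254038) = -3.3400130016
Term 2 = -0.0390 * 29.1900 * 0.9711736407 * 0.3080948916 = -0.3406277971
Term 3 = 0.0100 * 25.1900 * 0.9925280548 * 0.5004137236 = 0.1251123468
Theta = -3.3400130016 + (-0.3406277971) + (0.1251123468) = -3.555528


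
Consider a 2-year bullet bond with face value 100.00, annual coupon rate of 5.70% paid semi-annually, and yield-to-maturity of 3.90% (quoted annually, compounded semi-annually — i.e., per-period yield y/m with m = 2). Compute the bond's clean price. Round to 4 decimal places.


Coupon per period c = face * coupon_rate / m = 2.850000
Periods per year m = 2; per-period yield y/m = 0.019500
Number of cashflows N = 4
Cashflows (t years, CF_t, discount factor 1/(1+y/m)^(m*t), PV):
  t = 0.5000: CF_t = 2.850000, DF = 0.980873, PV = 2.795488
  t = 1.0000: CF_t = 2.850000, DF = 0.962112, PV = 2.742019
  t = 1.5000: CF_t = 2.850000, DF = 0.943709, PV = 2.689572
  t = 2.0000: CF_t = 102.850000, DF = 0.925659, PV = 95.204039
Price P = sum_t PV_t = 103.431118

Answer: Price = 103.4311


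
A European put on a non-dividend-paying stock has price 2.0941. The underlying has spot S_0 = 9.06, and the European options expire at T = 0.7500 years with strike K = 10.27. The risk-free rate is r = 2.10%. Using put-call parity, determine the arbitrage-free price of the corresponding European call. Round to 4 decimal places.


Answer: Call price = 1.0446

Derivation:
Put-call parity: C - P = S_0 * exp(-qT) - K * exp(-rT).
S_0 * exp(-qT) = 9.0600 * 1.00000000 = 9.06000000
K * exp(-rT) = 10.2700 * 0.98437338 = 10.10951464
C = P + S*exp(-qT) - K*exp(-rT)
C = 2.0941 + 9.06000000 - 10.10951464 = 1.0446


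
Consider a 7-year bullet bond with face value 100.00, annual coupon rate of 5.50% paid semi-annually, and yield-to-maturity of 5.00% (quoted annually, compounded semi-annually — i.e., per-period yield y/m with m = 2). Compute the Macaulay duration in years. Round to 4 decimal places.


Answer: Macaulay duration = 5.9223 years

Derivation:
Coupon per period c = face * coupon_rate / m = 2.750000
Periods per year m = 2; per-period yield y/m = 0.025000
Number of cashflows N = 14
Cashflows (t years, CF_t, discount factor 1/(1+y/m)^(m*t), PV):
  t = 0.5000: CF_t = 2.750000, DF = 0.975610, PV = 2.682927
  t = 1.0000: CF_t = 2.750000, DF = 0.951814, PV = 2.617490
  t = 1.5000: CF_t = 2.750000, DF = 0.928599, PV = 2.553648
  t = 2.0000: CF_t = 2.750000, DF = 0.905951, PV = 2.491364
  t = 2.5000: CF_t = 2.750000, DF = 0.883854, PV = 2.430599
  t = 3.0000: CF_t = 2.750000, DF = 0.862297, PV = 2.371316
  t = 3.5000: CF_t = 2.750000, DF = 0.841265, PV = 2.313479
  t = 4.0000: CF_t = 2.750000, DF = 0.820747, PV = 2.257053
  t = 4.5000: CF_t = 2.750000, DF = 0.800728, PV = 2.202003
  t = 5.0000: CF_t = 2.750000, DF = 0.781198, PV = 2.148296
  t = 5.5000: CF_t = 2.750000, DF = 0.762145, PV = 2.095898
  t = 6.0000: CF_t = 2.750000, DF = 0.743556, PV = 2.044779
  t = 6.5000: CF_t = 2.750000, DF = 0.725420, PV = 1.994906
  t = 7.0000: CF_t = 102.750000, DF = 0.707727, PV = 72.718969
Price P = sum_t PV_t = 102.922728
Macaulay numerator sum_t t * PV_t:
  t * PV_t at t = 0.5000: 1.341463
  t * PV_t at t = 1.0000: 2.617490
  t * PV_t at t = 1.5000: 3.830473
  t * PV_t at t = 2.0000: 4.982729
  t * PV_t at t = 2.5000: 6.076498
  t * PV_t at t = 3.0000: 7.113949
  t * PV_t at t = 3.5000: 8.097178
  t * PV_t at t = 4.0000: 9.028212
  t * PV_t at t = 4.5000: 9.909013
  t * PV_t at t = 5.0000: 10.741478
  t * PV_t at t = 5.5000: 11.527440
  t * PV_t at t = 6.0000: 12.268672
  t * PV_t at t = 6.5000: 12.966889
  t * PV_t at t = 7.0000: 509.032786
Macaulay duration D = (sum_t t * PV_t) / P = 609.534270 / 102.922728 = 5.922251


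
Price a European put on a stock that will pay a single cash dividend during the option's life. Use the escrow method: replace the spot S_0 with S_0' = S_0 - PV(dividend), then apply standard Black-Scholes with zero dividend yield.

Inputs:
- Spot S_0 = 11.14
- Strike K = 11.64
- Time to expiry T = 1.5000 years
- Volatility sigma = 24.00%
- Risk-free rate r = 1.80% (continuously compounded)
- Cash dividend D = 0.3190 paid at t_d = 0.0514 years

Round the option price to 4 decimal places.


PV(D) = D * exp(-r * t_d) = 0.3190 * 0.99907523 = 0.31870500
S_0' = S_0 - PV(D) = 11.1400 - 0.31870500 = 10.82129500
d1 = (ln(S_0'/K) + (r + sigma^2/2)*T) / (sigma*sqrt(T)) = -0.00929272
d2 = d1 - sigma*sqrt(T) = -0.30323149
exp(-rT) = 0.97336124
N(-d1) = 0.50370720; N(-d2) = 0.61914327
P = K * exp(-rT) * N(-d2) - S_0' * N(-d1) = 11.6400 * 0.97336124 * 0.61914327 - 10.82129500 * 0.50370720 = 1.5641

Answer: Price = 1.5641


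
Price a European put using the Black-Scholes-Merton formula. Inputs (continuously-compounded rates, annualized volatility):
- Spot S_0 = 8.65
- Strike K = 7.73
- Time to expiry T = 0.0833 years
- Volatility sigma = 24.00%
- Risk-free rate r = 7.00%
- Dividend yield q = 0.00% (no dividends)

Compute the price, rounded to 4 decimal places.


Answer: Price = 0.0101

Derivation:
d1 = (ln(S/K) + (r - q + 0.5*sigma^2) * T) / (sigma * sqrt(T)) = 1.74222143
d2 = d1 - sigma * sqrt(T) = 1.67295326
exp(-rT) = 0.99418597; exp(-qT) = 1.00000000
P = K * exp(-rT) * N(-d2) - S_0 * exp(-qT) * N(-d1)
N(-d1) = 0.04073485; N(-d2) = 0.04716825
P = 7.7300 * 0.99418597 * 0.04716825 - 8.6500 * 1.00000000 * 0.04073485 = 0.0101


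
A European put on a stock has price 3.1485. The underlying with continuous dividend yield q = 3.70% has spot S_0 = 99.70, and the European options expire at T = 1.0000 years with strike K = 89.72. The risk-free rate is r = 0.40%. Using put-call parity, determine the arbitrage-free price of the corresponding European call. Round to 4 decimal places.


Answer: Call price = 9.8652

Derivation:
Put-call parity: C - P = S_0 * exp(-qT) - K * exp(-rT).
S_0 * exp(-qT) = 99.7000 * 0.96367614 = 96.07851069
K * exp(-rT) = 89.7200 * 0.99600799 = 89.36183680
C = P + S*exp(-qT) - K*exp(-rT)
C = 3.1485 + 96.07851069 - 89.36183680 = 9.8652


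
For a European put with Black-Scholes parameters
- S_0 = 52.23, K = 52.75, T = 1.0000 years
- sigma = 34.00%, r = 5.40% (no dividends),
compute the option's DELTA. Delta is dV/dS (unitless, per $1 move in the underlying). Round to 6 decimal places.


d1 = 0.2996860885; d2 = -0.0403139115
phi(d1) = 0.3814237150; exp(-qT) = 1.0000000000; exp(-rT) = 0.9474321065
N(-d1) = 0.3822083055
Delta = -exp(-qT) * N(-d1) = -1.0000000000 * 0.3822083055 = -0.382208

Answer: Delta = -0.382208


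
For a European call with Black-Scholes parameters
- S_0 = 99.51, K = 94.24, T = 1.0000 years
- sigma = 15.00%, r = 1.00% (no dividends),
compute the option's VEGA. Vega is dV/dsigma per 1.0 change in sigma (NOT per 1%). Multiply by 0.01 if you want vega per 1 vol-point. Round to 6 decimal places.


Answer: Vega = 34.956290

Derivation:
d1 = 0.5044228115; d2 = 0.3544228115
phi(d1) = 0.3512841919; exp(-qT) = 1.0000000000; exp(-rT) = 0.9900498337
Vega = S * exp(-qT) * phi(d1) * sqrt(T) = 99.5100 * 1.0000000000 * 0.3512841919 * 1.0000000000 = 34.956290


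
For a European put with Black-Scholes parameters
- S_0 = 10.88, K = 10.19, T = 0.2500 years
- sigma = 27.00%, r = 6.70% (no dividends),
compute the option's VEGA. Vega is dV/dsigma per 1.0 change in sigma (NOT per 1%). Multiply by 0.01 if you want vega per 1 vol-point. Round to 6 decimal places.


Answer: Vega = 1.725888

Derivation:
d1 = 0.6769029199; d2 = 0.5419029199
phi(d1) = 0.3172588380; exp(-qT) = 1.0000000000; exp(-rT) = 0.9833895013
Vega = S * exp(-qT) * phi(d1) * sqrt(T) = 10.8800 * 1.0000000000 * 0.3172588380 * 0.5000000000 = 1.725888


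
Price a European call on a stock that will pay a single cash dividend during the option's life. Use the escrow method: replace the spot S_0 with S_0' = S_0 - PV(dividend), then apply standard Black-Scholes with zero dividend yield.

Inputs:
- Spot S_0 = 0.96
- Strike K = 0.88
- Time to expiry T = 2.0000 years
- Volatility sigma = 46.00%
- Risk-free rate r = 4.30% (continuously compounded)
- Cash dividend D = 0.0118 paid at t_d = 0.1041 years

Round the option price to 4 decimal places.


PV(D) = D * exp(-r * t_d) = 0.0118 * 0.99553370 = 0.01174730
S_0' = S_0 - PV(D) = 0.9600 - 0.01174730 = 0.94825270
d1 = (ln(S_0'/K) + (r + sigma^2/2)*T) / (sigma*sqrt(T)) = 0.57229399
d2 = d1 - sigma*sqrt(T) = -0.07824425
exp(-rT) = 0.91759423
N(d1) = 0.71643859; N(d2) = 0.46881688
C = S_0' * N(d1) - K * exp(-rT) * N(d2) = 0.94825270 * 0.71643859 - 0.8800 * 0.91759423 * 0.46881688 = 0.3008

Answer: Price = 0.3008


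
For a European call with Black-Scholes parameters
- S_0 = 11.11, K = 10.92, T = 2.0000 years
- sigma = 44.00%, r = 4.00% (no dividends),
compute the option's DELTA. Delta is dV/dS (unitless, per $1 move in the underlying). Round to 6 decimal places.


Answer: Delta = 0.679898

Derivation:
d1 = 0.4674130637; d2 = -0.1548409037
phi(d1) = 0.3576587286; exp(-qT) = 1.0000000000; exp(-rT) = 0.9231163464
N(d1) = 0.6798978111
Delta = exp(-qT) * N(d1) = 1.0000000000 * 0.6798978111 = 0.679898


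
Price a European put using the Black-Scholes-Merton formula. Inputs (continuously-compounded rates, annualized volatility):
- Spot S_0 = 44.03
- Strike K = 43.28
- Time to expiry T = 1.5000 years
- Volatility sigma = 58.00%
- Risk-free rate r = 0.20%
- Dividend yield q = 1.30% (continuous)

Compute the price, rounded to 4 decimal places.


d1 = (ln(S/K) + (r - q + 0.5*sigma^2) * T) / (sigma * sqrt(T)) = 0.35613411
d2 = d1 - sigma * sqrt(T) = -0.35421792
exp(-rT) = 0.99700450; exp(-qT) = 0.98068890
P = K * exp(-rT) * N(-d2) - S_0 * exp(-qT) * N(-d1)
N(-d1) = 0.36087007; N(-d2) = 0.63841221
P = 43.2800 * 0.99700450 * 0.63841221 - 44.0300 * 0.98068890 * 0.36087007 = 11.9654

Answer: Price = 11.9654


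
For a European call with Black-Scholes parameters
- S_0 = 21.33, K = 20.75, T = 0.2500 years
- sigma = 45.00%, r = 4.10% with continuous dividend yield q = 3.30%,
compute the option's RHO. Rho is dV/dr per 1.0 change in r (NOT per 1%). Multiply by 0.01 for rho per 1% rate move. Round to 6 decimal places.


Answer: Rho = 2.606042

Derivation:
d1 = 0.2439146036; d2 = 0.0189146036
phi(d1) = 0.3872496513; exp(-qT) = 0.9917839379; exp(-rT) = 0.9898023522
N(d2) = 0.5075453852
Rho = K*T*exp(-rT)*N(d2) = 20.7500 * 0.2500 * 0.9898023522 * 0.5075453852 = 2.606042


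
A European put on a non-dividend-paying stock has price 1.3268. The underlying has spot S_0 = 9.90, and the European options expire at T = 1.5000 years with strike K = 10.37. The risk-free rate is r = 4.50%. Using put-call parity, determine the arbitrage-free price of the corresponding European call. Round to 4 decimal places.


Put-call parity: C - P = S_0 * exp(-qT) - K * exp(-rT).
S_0 * exp(-qT) = 9.9000 * 1.00000000 = 9.90000000
K * exp(-rT) = 10.3700 * 0.93472772 = 9.69312646
C = P + S*exp(-qT) - K*exp(-rT)
C = 1.3268 + 9.90000000 - 9.69312646 = 1.5337

Answer: Call price = 1.5337


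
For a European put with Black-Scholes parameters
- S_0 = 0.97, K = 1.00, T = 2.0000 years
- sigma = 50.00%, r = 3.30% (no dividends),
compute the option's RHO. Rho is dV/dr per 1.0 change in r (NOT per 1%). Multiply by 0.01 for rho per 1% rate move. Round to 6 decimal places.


Answer: Rho = -1.159241

Derivation:
d1 = 0.4038156614; d2 = -0.3032911198
phi(d1) = 0.3677058146; exp(-qT) = 1.0000000000; exp(-rT) = 0.9361308643
N(-d2) = 0.6191659935
Rho = -K*T*exp(-rT)*N(-d2) = -1.0000 * 2.0000 * 0.9361308643 * 0.6191659935 = -1.159241


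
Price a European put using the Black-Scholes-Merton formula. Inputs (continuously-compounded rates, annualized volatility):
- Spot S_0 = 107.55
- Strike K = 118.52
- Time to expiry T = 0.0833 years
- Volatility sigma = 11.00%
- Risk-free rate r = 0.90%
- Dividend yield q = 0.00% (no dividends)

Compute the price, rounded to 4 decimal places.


d1 = (ln(S/K) + (r - q + 0.5*sigma^2) * T) / (sigma * sqrt(T)) = -3.01979538
d2 = d1 - sigma * sqrt(T) = -3.05154329
exp(-rT) = 0.99925058; exp(-qT) = 1.00000000
P = K * exp(-rT) * N(-d2) - S_0 * exp(-qT) * N(-d1)
N(-d1) = 0.99873527; N(-d2) = 0.99886166
P = 118.5200 * 0.99925058 * 0.99886166 - 107.5500 * 1.00000000 * 0.99873527 = 10.8824

Answer: Price = 10.8824


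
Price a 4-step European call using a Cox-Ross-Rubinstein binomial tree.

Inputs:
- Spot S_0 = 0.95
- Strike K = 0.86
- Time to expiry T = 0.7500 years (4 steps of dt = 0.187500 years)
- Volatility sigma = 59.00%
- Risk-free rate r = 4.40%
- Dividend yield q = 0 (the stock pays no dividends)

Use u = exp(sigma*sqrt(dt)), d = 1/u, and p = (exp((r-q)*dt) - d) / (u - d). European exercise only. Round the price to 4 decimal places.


dt = T/N = 0.187500
u = exp(sigma*sqrt(dt)) = 1.291078; d = 1/u = 0.774547
p = (exp((r-q)*dt) - d) / (u - d) = 0.452514
Discount per step: exp(-r*dt) = 0.991784
Stock lattice S(k, i) with i counting down-moves:
  k=0: S(0,0) = 0.9500
  k=1: S(1,0) = 1.2265; S(1,1) = 0.7358
  k=2: S(2,0) = 1.5835; S(2,1) = 0.9500; S(2,2) = 0.5699
  k=3: S(3,0) = 2.0445; S(3,1) = 1.2265; S(3,2) = 0.7358; S(3,3) = 0.4414
  k=4: S(4,0) = 2.6396; S(4,1) = 1.5835; S(4,2) = 0.9500; S(4,3) = 0.5699; S(4,4) = 0.3419
Terminal payoffs V(N, i) = max(S_T - K, 0):
  V(4,0) = 1.779572; V(4,1) = 0.723538; V(4,2) = 0.090000; V(4,3) = 0.000000; V(4,4) = 0.000000
Backward induction: V(k, i) = exp(-r*dt) * [p * V(k+1, i) + (1-p) * V(k+1, i+1)].
  V(3,0) = exp(-r*dt) * [p*1.779572 + (1-p)*0.723538] = 1.191537
  V(3,1) = exp(-r*dt) * [p*0.723538 + (1-p)*0.090000] = 0.373590
  V(3,2) = exp(-r*dt) * [p*0.090000 + (1-p)*0.000000] = 0.040392
  V(3,3) = exp(-r*dt) * [p*0.000000 + (1-p)*0.000000] = 0.000000
  V(2,0) = exp(-r*dt) * [p*1.191537 + (1-p)*0.373590] = 0.737612
  V(2,1) = exp(-r*dt) * [p*0.373590 + (1-p)*0.040392] = 0.189598
  V(2,2) = exp(-r*dt) * [p*0.040392 + (1-p)*0.000000] = 0.018128
  V(1,0) = exp(-r*dt) * [p*0.737612 + (1-p)*0.189598] = 0.433986
  V(1,1) = exp(-r*dt) * [p*0.189598 + (1-p)*0.018128] = 0.094934
  V(0,0) = exp(-r*dt) * [p*0.433986 + (1-p)*0.094934] = 0.246319

Answer: Price = V(0,0) = 0.2463


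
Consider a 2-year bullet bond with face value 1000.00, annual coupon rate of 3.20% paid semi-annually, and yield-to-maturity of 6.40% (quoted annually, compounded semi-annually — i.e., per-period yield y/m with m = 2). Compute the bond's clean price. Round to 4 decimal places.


Coupon per period c = face * coupon_rate / m = 16.000000
Periods per year m = 2; per-period yield y/m = 0.032000
Number of cashflows N = 4
Cashflows (t years, CF_t, discount factor 1/(1+y/m)^(m*t), PV):
  t = 0.5000: CF_t = 16.000000, DF = 0.968992, PV = 15.503876
  t = 1.0000: CF_t = 16.000000, DF = 0.938946, PV = 15.023136
  t = 1.5000: CF_t = 16.000000, DF = 0.909831, PV = 14.557302
  t = 2.0000: CF_t = 1016.000000, DF = 0.881620, PV = 895.725460
Price P = sum_t PV_t = 940.809774

Answer: Price = 940.8098


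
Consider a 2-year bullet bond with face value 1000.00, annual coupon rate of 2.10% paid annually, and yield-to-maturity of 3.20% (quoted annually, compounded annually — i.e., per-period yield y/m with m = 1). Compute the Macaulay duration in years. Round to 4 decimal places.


Coupon per period c = face * coupon_rate / m = 21.000000
Periods per year m = 1; per-period yield y/m = 0.032000
Number of cashflows N = 2
Cashflows (t years, CF_t, discount factor 1/(1+y/m)^(m*t), PV):
  t = 1.0000: CF_t = 21.000000, DF = 0.968992, PV = 20.348837
  t = 2.0000: CF_t = 1021.000000, DF = 0.938946, PV = 958.663842
Price P = sum_t PV_t = 979.012680
Macaulay numerator sum_t t * PV_t:
  t * PV_t at t = 1.0000: 20.348837
  t * PV_t at t = 2.0000: 1917.327685
Macaulay duration D = (sum_t t * PV_t) / P = 1937.676522 / 979.012680 = 1.979215

Answer: Macaulay duration = 1.9792 years


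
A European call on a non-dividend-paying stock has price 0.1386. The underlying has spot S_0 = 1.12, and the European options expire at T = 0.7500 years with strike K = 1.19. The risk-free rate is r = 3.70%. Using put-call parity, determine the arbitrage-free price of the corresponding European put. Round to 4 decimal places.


Answer: Put price = 0.1760

Derivation:
Put-call parity: C - P = S_0 * exp(-qT) - K * exp(-rT).
S_0 * exp(-qT) = 1.1200 * 1.00000000 = 1.12000000
K * exp(-rT) = 1.1900 * 0.97263149 = 1.15743148
P = C - S*exp(-qT) + K*exp(-rT)
P = 0.1386 - 1.12000000 + 1.15743148 = 0.1760


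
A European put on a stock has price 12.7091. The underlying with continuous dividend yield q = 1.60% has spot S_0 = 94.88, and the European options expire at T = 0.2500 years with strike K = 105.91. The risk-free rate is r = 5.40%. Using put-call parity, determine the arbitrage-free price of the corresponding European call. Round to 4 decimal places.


Answer: Call price = 2.7205

Derivation:
Put-call parity: C - P = S_0 * exp(-qT) - K * exp(-rT).
S_0 * exp(-qT) = 94.8800 * 0.99600799 = 94.50123803
K * exp(-rT) = 105.9100 * 0.98659072 = 104.48982277
C = P + S*exp(-qT) - K*exp(-rT)
C = 12.7091 + 94.50123803 - 104.48982277 = 2.7205


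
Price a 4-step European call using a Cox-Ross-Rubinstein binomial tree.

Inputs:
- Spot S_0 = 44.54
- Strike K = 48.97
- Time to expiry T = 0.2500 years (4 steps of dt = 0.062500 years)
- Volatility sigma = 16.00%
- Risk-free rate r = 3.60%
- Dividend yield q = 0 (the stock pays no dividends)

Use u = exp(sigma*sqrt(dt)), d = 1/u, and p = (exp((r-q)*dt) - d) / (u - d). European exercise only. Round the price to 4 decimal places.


dt = T/N = 0.062500
u = exp(sigma*sqrt(dt)) = 1.040811; d = 1/u = 0.960789
p = (exp((r-q)*dt) - d) / (u - d) = 0.518150
Discount per step: exp(-r*dt) = 0.997753
Stock lattice S(k, i) with i counting down-moves:
  k=0: S(0,0) = 44.5400
  k=1: S(1,0) = 46.3577; S(1,1) = 42.7936
  k=2: S(2,0) = 48.2496; S(2,1) = 44.5400; S(2,2) = 41.1156
  k=3: S(3,0) = 50.2187; S(3,1) = 46.3577; S(3,2) = 42.7936; S(3,3) = 39.5034
  k=4: S(4,0) = 52.2682; S(4,1) = 48.2496; S(4,2) = 44.5400; S(4,3) = 41.1156; S(4,4) = 37.9545
Terminal payoffs V(N, i) = max(S_T - K, 0):
  V(4,0) = 3.298174; V(4,1) = 0.000000; V(4,2) = 0.000000; V(4,3) = 0.000000; V(4,4) = 0.000000
Backward induction: V(k, i) = exp(-r*dt) * [p * V(k+1, i) + (1-p) * V(k+1, i+1)].
  V(3,0) = exp(-r*dt) * [p*3.298174 + (1-p)*0.000000] = 1.705110
  V(3,1) = exp(-r*dt) * [p*0.000000 + (1-p)*0.000000] = 0.000000
  V(3,2) = exp(-r*dt) * [p*0.000000 + (1-p)*0.000000] = 0.000000
  V(3,3) = exp(-r*dt) * [p*0.000000 + (1-p)*0.000000] = 0.000000
  V(2,0) = exp(-r*dt) * [p*1.705110 + (1-p)*0.000000] = 0.881518
  V(2,1) = exp(-r*dt) * [p*0.000000 + (1-p)*0.000000] = 0.000000
  V(2,2) = exp(-r*dt) * [p*0.000000 + (1-p)*0.000000] = 0.000000
  V(1,0) = exp(-r*dt) * [p*0.881518 + (1-p)*0.000000] = 0.455732
  V(1,1) = exp(-r*dt) * [p*0.000000 + (1-p)*0.000000] = 0.000000
  V(0,0) = exp(-r*dt) * [p*0.455732 + (1-p)*0.000000] = 0.235607

Answer: Price = V(0,0) = 0.2356


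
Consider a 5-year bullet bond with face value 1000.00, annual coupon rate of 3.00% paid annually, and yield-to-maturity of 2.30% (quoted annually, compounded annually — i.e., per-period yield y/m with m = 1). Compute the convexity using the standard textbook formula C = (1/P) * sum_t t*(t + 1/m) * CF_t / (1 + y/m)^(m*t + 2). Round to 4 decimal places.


Coupon per period c = face * coupon_rate / m = 30.000000
Periods per year m = 1; per-period yield y/m = 0.023000
Number of cashflows N = 5
Cashflows (t years, CF_t, discount factor 1/(1+y/m)^(m*t), PV):
  t = 1.0000: CF_t = 30.000000, DF = 0.977517, PV = 29.325513
  t = 2.0000: CF_t = 30.000000, DF = 0.955540, PV = 28.666191
  t = 3.0000: CF_t = 30.000000, DF = 0.934056, PV = 28.021692
  t = 4.0000: CF_t = 30.000000, DF = 0.913056, PV = 27.391683
  t = 5.0000: CF_t = 1030.000000, DF = 0.892528, PV = 919.303802
Price P = sum_t PV_t = 1032.708881
Convexity numerator sum_t t*(t + 1/m) * CF_t / (1+y/m)^(m*t + 2):
  t = 1.0000: term = 56.043384
  t = 2.0000: term = 164.350099
  t = 3.0000: term = 321.310067
  t = 4.0000: term = 523.476811
  t = 5.0000: term = 26352.938192
Convexity = (1/P) * sum = 27418.118553 / 1032.708881 = 26.549707

Answer: Convexity = 26.5497


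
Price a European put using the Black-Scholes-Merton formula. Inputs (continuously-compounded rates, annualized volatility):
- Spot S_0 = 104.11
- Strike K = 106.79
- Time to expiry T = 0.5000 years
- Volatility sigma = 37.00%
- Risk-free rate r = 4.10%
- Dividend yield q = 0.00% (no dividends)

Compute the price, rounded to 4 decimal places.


d1 = (ln(S/K) + (r - q + 0.5*sigma^2) * T) / (sigma * sqrt(T)) = 0.11202384
d2 = d1 - sigma * sqrt(T) = -0.14960567
exp(-rT) = 0.97970870; exp(-qT) = 1.00000000
P = K * exp(-rT) * N(-d2) - S_0 * exp(-qT) * N(-d1)
N(-d1) = 0.45540225; N(-d2) = 0.55946213
P = 106.7900 * 0.97970870 * 0.55946213 - 104.1100 * 1.00000000 * 0.45540225 = 11.1207

Answer: Price = 11.1207


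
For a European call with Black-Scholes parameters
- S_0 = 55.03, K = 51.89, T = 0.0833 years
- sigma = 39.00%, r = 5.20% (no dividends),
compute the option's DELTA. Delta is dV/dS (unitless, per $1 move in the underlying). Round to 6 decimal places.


d1 = 0.6167242310; d2 = 0.5041634474
phi(d1) = 0.3298514354; exp(-qT) = 1.0000000000; exp(-rT) = 0.9956777678
N(d1) = 0.7312916821
Delta = exp(-qT) * N(d1) = 1.0000000000 * 0.7312916821 = 0.731292

Answer: Delta = 0.731292


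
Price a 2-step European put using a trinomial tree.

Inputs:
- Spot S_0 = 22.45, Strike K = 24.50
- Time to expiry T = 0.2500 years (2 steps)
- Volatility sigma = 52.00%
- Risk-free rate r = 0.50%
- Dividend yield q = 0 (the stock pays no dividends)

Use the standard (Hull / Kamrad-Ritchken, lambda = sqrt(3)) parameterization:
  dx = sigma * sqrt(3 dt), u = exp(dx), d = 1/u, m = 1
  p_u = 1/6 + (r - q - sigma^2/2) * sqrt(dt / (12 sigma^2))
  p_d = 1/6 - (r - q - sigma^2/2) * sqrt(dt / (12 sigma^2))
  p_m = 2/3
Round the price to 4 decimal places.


Answer: Price = V(0,0) = 3.5789

Derivation:
dt = T/N = 0.125000; dx = sigma*sqrt(3*dt) = 0.318434
u = exp(dx) = 1.374972; d = 1/u = 0.727287
p_u = 0.141112, p_m = 0.666667, p_d = 0.192221
Discount per step: exp(-r*dt) = 0.999375
Stock lattice S(k, j) with j the centered position index:
  k=0: S(0,+0) = 22.4500
  k=1: S(1,-1) = 16.3276; S(1,+0) = 22.4500; S(1,+1) = 30.8681
  k=2: S(2,-2) = 11.8749; S(2,-1) = 16.3276; S(2,+0) = 22.4500; S(2,+1) = 30.8681; S(2,+2) = 42.4428
Terminal payoffs V(N, j) = max(K - S_T, 0):
  V(2,-2) = 12.625143; V(2,-1) = 8.172400; V(2,+0) = 2.050000; V(2,+1) = 0.000000; V(2,+2) = 0.000000
Backward induction: V(k, j) = exp(-r*dt) * [p_u * V(k+1, j+1) + p_m * V(k+1, j) + p_d * V(k+1, j-1)]
  V(1,-1) = exp(-r*dt) * [p_u*2.050000 + p_m*8.172400 + p_d*12.625143] = 8.159268
  V(1,+0) = exp(-r*dt) * [p_u*0.000000 + p_m*2.050000 + p_d*8.172400] = 2.935742
  V(1,+1) = exp(-r*dt) * [p_u*0.000000 + p_m*0.000000 + p_d*2.050000] = 0.393808
  V(0,+0) = exp(-r*dt) * [p_u*0.393808 + p_m*2.935742 + p_d*8.159268] = 3.578881


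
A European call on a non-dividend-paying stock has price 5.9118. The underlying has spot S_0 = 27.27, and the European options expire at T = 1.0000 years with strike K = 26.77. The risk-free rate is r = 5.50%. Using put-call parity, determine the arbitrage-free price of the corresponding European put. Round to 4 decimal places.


Put-call parity: C - P = S_0 * exp(-qT) - K * exp(-rT).
S_0 * exp(-qT) = 27.2700 * 1.00000000 = 27.27000000
K * exp(-rT) = 26.7700 * 0.94648515 = 25.33740741
P = C - S*exp(-qT) + K*exp(-rT)
P = 5.9118 - 27.27000000 + 25.33740741 = 3.9792

Answer: Put price = 3.9792
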